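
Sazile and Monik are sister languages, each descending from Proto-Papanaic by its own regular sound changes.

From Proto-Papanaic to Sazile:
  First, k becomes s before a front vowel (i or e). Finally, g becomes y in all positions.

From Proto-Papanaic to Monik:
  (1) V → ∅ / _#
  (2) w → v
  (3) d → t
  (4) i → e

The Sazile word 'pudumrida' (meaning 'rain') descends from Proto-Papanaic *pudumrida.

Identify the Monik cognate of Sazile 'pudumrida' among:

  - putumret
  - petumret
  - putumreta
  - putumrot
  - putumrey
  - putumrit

Monik: *pudumrida
  pudumrida → pudumrid   [apocope]
  pudumrid (rule 2 does not apply)
  pudumrid → putumrit   [unconditioned shift]
  putumrit → putumret   [vowel merger]
  giving Monik putumret.
Among the options, 'putumret' alone shows every Monik change applied in order.

putumret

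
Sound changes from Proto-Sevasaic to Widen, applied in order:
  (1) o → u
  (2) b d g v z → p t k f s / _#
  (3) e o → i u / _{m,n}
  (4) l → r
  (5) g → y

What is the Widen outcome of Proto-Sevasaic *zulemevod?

Widen: start from *zulemevod.
  rule 1 (vowel merger): zulemevod → zulemevud
  rule 2 (final devoicing): zulemevud → zulemevut
  rule 3 (pre-nasal raising): zulemevut → zulimevut
  rule 4 (unconditioned shift): zulimevut → zurimevut
  rule 5: no change — zurimevut
  ⇒ Widen zurimevut

zurimevut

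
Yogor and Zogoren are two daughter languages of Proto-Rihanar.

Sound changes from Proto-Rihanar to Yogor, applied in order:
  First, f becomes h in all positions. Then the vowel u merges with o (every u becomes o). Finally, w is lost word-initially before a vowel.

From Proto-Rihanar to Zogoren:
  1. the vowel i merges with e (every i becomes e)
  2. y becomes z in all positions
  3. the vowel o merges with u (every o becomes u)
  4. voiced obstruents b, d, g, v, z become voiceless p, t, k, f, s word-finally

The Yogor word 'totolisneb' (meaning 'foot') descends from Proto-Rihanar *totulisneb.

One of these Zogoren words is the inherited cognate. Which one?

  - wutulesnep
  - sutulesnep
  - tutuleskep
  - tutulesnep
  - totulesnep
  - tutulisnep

tutulesnep

Zogoren: *totulisneb > totulesneb > tutulesneb > tutulesnep  (by vowel merger, vowel merger, final devoicing)
The other candidates each miss or misapply at least one Zogoren change.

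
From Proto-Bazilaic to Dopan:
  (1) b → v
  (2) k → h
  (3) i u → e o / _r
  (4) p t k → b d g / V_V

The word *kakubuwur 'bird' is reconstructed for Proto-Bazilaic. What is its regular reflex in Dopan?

Dopan: *kakubuwur > kakuvuwur > hahuvuwur > hahuvuwor  (by unconditioned shift, unconditioned shift, pre-rhotic lowering)

hahuvuwor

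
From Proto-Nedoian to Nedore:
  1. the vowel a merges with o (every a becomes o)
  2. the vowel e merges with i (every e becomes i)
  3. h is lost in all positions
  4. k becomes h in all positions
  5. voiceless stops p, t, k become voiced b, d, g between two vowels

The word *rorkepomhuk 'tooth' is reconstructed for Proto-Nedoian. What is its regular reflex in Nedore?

Nedore: *rorkepomhuk
  rorkepomhuk (rule 1 does not apply)
  rorkepomhuk → rorkipomhuk   [vowel merger]
  rorkipomhuk → rorkipomuk   [h-loss]
  rorkipomuk → rorhipomuh   [unconditioned shift]
  rorhipomuh → rorhibomuh   [intervocalic voicing]
  giving Nedore rorhibomuh.

rorhibomuh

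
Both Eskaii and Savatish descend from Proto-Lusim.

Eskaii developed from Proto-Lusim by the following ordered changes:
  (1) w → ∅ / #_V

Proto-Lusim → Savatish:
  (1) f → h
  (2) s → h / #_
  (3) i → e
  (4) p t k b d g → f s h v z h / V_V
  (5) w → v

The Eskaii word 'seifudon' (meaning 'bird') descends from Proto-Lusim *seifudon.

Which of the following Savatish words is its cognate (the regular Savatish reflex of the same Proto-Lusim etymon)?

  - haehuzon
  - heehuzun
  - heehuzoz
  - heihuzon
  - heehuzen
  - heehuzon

heehuzon

Savatish: *seifudon > seihudon > heihudon > heehudon > heehuzon  (by unconditioned shift, debuccalisation, vowel merger, intervocalic lenition)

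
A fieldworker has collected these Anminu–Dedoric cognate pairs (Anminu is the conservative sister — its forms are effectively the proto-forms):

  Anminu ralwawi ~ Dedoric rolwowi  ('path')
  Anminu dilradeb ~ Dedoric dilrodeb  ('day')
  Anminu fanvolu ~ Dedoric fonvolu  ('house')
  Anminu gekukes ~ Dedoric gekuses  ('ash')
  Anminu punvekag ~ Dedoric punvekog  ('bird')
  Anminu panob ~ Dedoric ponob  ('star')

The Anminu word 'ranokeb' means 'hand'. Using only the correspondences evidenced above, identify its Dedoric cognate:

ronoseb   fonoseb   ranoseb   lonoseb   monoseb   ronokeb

ronoseb

fanvolu ~ fonvolu, panob ~ ponob — Anminu a corresponds to Dedoric o after a consonant, before a nasal.
gekukes ~ gekuses — Anminu k corresponds to Dedoric s between vowels (before a front vowel).
Applying these to Anminu 'ranokeb':
  ranokeb → ronokeb   (a→o after a consonant, before a nasal)
  ronokeb → ronoseb   (k→s between vowels (before a front vowel))
So the Dedoric cognate is 'ronoseb'.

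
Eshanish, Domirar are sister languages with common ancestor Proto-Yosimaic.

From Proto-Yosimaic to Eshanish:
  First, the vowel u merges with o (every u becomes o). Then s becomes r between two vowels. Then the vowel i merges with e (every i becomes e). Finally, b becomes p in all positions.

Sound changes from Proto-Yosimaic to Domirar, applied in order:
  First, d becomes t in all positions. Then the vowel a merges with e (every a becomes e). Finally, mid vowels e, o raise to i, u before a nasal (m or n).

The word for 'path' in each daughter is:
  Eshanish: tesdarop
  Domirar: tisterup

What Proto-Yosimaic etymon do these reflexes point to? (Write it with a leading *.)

Position 4: Eshanish has d, Domirar has t. Eshanish preserves d here (none of its changes turn any other segment into d), so the proto-segment is *d.
Position 2: Eshanish has e, Domirar has i. Taking the neighbouring segments as reconstructed: Eshanish e could go back to *e or *i; Domirar i can only go back to *i — the one source consistent with every daughter is *i.
Position 5: Eshanish has a, Domirar has e. Eshanish preserves a here (none of its changes turn any other segment into a), so the proto-segment is *a.
Continuing position by position gives *tisdarup; check it forward:
Eshanish: start from *tisdarup.
  rule 1 (vowel merger): tisdarup → tisdarop
  rule 2: no change — tisdarop
  rule 3 (vowel merger): tisdarop → tesdarop
  rule 4: no change — tesdarop
  ⇒ Eshanish tesdarop
Domirar: start from *tisdarup.
  rule 1 (unconditioned shift): tisdarup → tistarup
  rule 2 (vowel merger): tistarup → tisterup
  rule 3: no change — tisterup
  ⇒ Domirar tisterup
No other proto-form is consistent with every reflex, so the reconstruction is *tisdarup.

*tisdarup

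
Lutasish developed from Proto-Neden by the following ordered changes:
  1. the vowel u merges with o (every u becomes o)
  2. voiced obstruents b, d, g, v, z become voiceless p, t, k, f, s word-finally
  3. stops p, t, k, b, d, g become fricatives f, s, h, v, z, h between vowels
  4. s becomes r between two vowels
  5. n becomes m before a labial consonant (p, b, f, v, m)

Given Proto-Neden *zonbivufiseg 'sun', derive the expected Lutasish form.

Lutasish: *zonbivufiseg
  zonbivufiseg → zonbivofiseg   [vowel merger]
  zonbivofiseg → zonbivofisek   [final devoicing]
  zonbivofisek (rule 3 does not apply)
  zonbivofisek → zonbivofirek   [rhotacism]
  zonbivofirek → zombivofirek   [nasal place assimilation]
  giving Lutasish zombivofirek.

zombivofirek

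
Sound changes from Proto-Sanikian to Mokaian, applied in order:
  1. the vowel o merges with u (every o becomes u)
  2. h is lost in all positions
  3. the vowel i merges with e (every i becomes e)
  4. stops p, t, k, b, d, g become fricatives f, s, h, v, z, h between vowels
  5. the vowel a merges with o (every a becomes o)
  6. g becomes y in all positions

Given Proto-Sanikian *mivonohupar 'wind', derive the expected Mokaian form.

mevunuufor

Mokaian: start from *mivonohupar.
  rule 1 (vowel merger): mivonohupar → mivunuhupar
  rule 2 (h-loss): mivunuhupar → mivunuupar
  rule 3 (vowel merger): mivunuupar → mevunuupar
  rule 4 (intervocalic lenition): mevunuupar → mevunuufar
  rule 5 (vowel merger): mevunuufar → mevunuufor
  rule 6: no change — mevunuufor
  ⇒ Mokaian mevunuufor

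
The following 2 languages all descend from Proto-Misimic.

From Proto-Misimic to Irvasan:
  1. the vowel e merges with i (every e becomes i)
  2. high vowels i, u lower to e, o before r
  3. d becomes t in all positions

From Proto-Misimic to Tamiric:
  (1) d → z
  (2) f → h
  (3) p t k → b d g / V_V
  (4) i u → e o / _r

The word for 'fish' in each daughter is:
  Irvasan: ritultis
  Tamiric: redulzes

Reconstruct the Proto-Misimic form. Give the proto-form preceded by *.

Position 7: Irvasan has i, Tamiric has e. Taking the neighbouring segments as reconstructed: Irvasan i could go back to *e or *i; Tamiric e can only go back to *e — the one source consistent with every daughter is *e.
Position 3: Irvasan has t, Tamiric has d. In Tamiric, d can only continue *t, so the proto-segment is *t.
Position 2: Irvasan has i, Tamiric has e. Taking the neighbouring segments as reconstructed: Irvasan i could go back to *e or *i; Tamiric e can only go back to *e — the one source consistent with every daughter is *e.
This points to *retuldes. Verify forward in each daughter:
Irvasan: *retuldes > rituldis > ritultis  (by vowel merger, unconditioned shift)
Tamiric: *retuldes > retulzes > redulzes  (by unconditioned shift, intervocalic voicing)
*retuldes is the unique common source.

*retuldes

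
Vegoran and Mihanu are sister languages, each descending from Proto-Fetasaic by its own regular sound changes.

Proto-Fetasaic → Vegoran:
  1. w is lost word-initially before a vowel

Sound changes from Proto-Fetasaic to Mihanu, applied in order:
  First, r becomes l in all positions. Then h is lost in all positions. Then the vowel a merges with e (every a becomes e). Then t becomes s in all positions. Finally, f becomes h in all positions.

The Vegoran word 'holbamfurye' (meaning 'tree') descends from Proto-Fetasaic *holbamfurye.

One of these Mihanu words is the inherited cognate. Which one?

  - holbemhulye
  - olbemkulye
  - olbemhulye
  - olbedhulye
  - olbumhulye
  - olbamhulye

Mihanu: *holbamfurye > holbamfulye > olbamfulye > olbemfulye > olbemhulye  (by unconditioned shift, h-loss, vowel merger, unconditioned shift)
Only 'olbemhulye' matches the regular Mihanu development of *holbamfurye.

olbemhulye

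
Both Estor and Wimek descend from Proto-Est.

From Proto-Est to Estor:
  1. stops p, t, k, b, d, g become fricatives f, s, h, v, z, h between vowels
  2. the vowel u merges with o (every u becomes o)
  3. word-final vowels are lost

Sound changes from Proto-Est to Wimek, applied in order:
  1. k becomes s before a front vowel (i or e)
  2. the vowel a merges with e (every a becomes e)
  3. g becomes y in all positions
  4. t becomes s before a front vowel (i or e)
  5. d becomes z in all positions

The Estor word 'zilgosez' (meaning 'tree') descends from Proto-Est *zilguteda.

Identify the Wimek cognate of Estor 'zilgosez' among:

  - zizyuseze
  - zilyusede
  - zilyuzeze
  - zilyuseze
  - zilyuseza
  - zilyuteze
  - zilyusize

Wimek: *zilguteda
  zilguteda (rule 1 does not apply)
  zilguteda → zilgutede   [vowel merger]
  zilgutede → zilyutede   [unconditioned shift]
  zilyutede → zilyusede   [palatalisation]
  zilyusede → zilyuseze   [unconditioned shift]
  giving Wimek zilyuseze.
The other candidates each miss or misapply at least one Wimek change.

zilyuseze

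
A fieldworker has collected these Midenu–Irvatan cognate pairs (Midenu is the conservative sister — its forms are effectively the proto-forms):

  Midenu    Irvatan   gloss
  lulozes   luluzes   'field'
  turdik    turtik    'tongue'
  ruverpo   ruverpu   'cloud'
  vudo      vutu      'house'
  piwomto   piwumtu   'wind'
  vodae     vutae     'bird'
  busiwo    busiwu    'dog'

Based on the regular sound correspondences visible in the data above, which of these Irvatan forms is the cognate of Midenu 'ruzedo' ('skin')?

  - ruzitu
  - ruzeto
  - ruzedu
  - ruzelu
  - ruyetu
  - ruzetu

vudo ~ vutu — Midenu d corresponds to Irvatan t between vowels (before a back vowel).
ruverpo ~ ruverpu, vudo ~ vutu — Midenu o corresponds to Irvatan u word-finally.
Applying these to Midenu 'ruzedo':
  ruzedo → ruzeto   (d→t between vowels (before a back vowel))
  ruzeto → ruzetu   (o→u word-finally)
So the Irvatan cognate is 'ruzetu'.

ruzetu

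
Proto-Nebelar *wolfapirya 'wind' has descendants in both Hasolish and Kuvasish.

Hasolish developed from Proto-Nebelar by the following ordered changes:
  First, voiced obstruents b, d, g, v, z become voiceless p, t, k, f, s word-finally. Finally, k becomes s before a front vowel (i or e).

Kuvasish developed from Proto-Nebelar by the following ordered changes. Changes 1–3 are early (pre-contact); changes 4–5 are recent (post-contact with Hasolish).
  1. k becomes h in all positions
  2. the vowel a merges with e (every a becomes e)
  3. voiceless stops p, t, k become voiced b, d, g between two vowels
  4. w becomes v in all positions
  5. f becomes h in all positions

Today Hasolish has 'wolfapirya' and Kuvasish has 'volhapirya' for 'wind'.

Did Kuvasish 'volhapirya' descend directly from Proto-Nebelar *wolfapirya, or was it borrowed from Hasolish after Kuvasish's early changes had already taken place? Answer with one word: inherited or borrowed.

borrowed

If inherited, *wolfapirya would pass through all of Kuvasish's changes:
Kuvasish: start from *wolfapirya.
  rule 1: no change — wolfapirya
  rule 2 (vowel merger): wolfapirya → wolfepirye
  rule 3 (intervocalic voicing): wolfepirye → wolfebirye
  rule 4 (unconditioned shift): wolfebirye → volfebirye
  rule 5 (unconditioned shift): volfebirye → volhebirye
  ⇒ Kuvasish volhebirye
If borrowed from Hasolish 'wolfapirya' after the early changes, it would undergo only the recent ones:
  rule 4 (unconditioned shift): wolfapirya → volfapirya
  rule 5 (unconditioned shift): volfapirya → volhapirya
  ⇒ as a loan: volhapirya
Kuvasish 'volhapirya' matches the loan outcome 'volhapirya', not the inherited 'volhebirye' — it skipped the early Kuvasish changes, so it was borrowed from Hasolish.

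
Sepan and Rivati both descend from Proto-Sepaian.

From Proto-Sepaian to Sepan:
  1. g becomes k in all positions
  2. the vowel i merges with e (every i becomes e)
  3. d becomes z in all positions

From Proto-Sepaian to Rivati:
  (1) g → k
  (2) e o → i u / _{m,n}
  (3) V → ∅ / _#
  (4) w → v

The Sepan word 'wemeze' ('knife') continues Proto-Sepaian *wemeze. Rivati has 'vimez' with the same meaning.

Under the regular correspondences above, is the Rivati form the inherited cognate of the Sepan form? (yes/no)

Derive the expected Rivati reflex of *wemeze:
Rivati: start from *wemeze.
  rule 1: no change — wemeze
  rule 2 (pre-nasal raising): wemeze → wimeze
  rule 3 (apocope): wimeze → wimez
  rule 4 (unconditioned shift): wimez → vimez
  ⇒ Rivati vimez
Rivati 'vimez' matches the regular reflex exactly, so the pair is cognate.

yes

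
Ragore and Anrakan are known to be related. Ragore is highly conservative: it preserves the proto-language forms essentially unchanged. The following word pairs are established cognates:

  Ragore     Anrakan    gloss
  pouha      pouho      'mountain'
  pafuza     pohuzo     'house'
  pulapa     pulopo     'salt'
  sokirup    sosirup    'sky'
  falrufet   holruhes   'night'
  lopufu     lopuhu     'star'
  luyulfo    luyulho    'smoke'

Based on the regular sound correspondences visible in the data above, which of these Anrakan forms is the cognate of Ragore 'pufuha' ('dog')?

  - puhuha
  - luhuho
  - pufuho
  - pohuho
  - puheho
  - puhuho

pafuza ~ pohuzo, lopufu ~ lopuhu — Ragore f corresponds to Anrakan h between vowels (before a back vowel).
pouha ~ pouho, pafuza ~ pohuzo — Ragore a corresponds to Anrakan o word-finally.
Applying these to Ragore 'pufuha':
  pufuha → puhuha   (f→h between vowels (before a back vowel))
  puhuha → puhuho   (a→o word-finally)
So the Anrakan cognate is 'puhuho'.

puhuho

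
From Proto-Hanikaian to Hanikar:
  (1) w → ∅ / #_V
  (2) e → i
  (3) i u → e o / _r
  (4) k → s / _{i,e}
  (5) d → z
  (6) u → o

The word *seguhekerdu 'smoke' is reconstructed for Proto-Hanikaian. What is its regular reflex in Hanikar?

sigohiserzo

Hanikar: *seguhekerdu > siguhikirdu > siguhikerdu > siguhiserdu > siguhiserzu > sigohiserzo  (by vowel merger, pre-rhotic lowering, palatalisation, unconditioned shift, vowel merger)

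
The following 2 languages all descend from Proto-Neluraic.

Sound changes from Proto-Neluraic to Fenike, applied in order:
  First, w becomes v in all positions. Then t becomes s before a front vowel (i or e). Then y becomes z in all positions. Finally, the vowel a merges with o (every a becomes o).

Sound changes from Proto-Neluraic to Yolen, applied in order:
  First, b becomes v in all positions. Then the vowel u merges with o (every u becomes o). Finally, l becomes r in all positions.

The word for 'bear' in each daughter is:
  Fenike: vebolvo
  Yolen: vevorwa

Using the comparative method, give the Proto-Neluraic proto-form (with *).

Position 3: Fenike has b, Yolen has v. Fenike preserves b here (none of its changes turn any other segment into b), so the proto-segment is *b.
Position 6: Fenike has v, Yolen has w. Yolen preserves w here (none of its changes turn any other segment into w), so the proto-segment is *w.
This points to *vebolwa. Verify forward in each daughter:
Fenike: start from *vebolwa.
  rule 1 (unconditioned shift): vebolwa → vebolva
  rule 2: no change — vebolva
  rule 3: no change — vebolva
  rule 4 (vowel merger): vebolva → vebolvo
  ⇒ Fenike vebolvo
Yolen: *vebolwa
  vebolwa → vevolwa   [unconditioned shift]
  vevolwa (rule 2 does not apply)
  vevolwa → vevorwa   [unconditioned shift]
  giving Yolen vevorwa.
*vebolwa is the unique common source.

*vebolwa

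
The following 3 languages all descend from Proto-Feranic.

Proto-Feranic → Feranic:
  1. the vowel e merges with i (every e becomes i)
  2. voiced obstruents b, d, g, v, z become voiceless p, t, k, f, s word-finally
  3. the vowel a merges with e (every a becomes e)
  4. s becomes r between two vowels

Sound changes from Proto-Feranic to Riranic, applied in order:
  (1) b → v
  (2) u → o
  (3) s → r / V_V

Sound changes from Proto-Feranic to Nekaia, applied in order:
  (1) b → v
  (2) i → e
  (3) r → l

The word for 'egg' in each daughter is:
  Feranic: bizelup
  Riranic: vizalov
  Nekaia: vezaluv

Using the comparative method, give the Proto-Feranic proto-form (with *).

*bizalub

Position 7: Feranic has p, Riranic has v, Nekaia has v. Taking the neighbouring segments as reconstructed: Feranic p could go back to *p or *b; Riranic v could go back to *b or *v; Nekaia v could go back to *b or *v — the one source consistent with every daughter is *b.
Position 4: Feranic has e, Riranic has a, Nekaia has a. Riranic preserves a here (none of its changes turn any other segment into a), so the proto-segment is *a.
Continuing position by position gives *bizalub; check it forward:
Feranic: *bizalub
  bizalub (rule 1 does not apply)
  bizalub → bizalup   [final devoicing]
  bizalup → bizelup   [vowel merger]
  bizelup (rule 4 does not apply)
  giving Feranic bizelup.
Riranic: *bizalub
  bizalub → vizaluv   [unconditioned shift]
  vizaluv → vizalov   [vowel merger]
  vizalov (rule 3 does not apply)
  giving Riranic vizalov.
Nekaia: *bizalub
  bizalub → vizaluv   [unconditioned shift]
  vizaluv → vezaluv   [vowel merger]
  vezaluv (rule 3 does not apply)
  giving Nekaia vezaluv.
*bizalub is the unique common source.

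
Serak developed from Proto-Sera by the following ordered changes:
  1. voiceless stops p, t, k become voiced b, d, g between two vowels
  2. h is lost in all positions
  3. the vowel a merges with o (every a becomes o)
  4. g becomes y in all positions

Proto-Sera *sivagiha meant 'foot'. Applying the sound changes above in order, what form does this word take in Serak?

sivoyio

Serak: start from *sivagiha.
  rule 1: no change — sivagiha
  rule 2 (h-loss): sivagiha → sivagia
  rule 3 (vowel merger): sivagia → sivogio
  rule 4 (unconditioned shift): sivogio → sivoyio
  ⇒ Serak sivoyio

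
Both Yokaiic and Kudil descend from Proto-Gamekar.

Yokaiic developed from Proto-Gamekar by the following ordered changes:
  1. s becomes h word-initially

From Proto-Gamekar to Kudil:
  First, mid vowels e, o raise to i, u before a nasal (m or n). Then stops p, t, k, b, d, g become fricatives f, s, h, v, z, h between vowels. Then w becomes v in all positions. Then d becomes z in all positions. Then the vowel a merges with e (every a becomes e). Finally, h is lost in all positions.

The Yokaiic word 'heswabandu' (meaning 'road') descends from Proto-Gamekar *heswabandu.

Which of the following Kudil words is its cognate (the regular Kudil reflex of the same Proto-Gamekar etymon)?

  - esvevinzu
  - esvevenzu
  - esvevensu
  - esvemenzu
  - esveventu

Kudil: *heswabandu > heswavandu > hesvavandu > hesvavanzu > hesvevenzu > esvevenzu  (by intervocalic lenition, unconditioned shift, unconditioned shift, vowel merger, h-loss)
Only 'esvevenzu' matches the regular Kudil development of *heswabandu.

esvevenzu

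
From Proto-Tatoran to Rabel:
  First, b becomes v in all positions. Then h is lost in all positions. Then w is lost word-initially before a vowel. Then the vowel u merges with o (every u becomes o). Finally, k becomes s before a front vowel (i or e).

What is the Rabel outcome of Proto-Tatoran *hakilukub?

Rabel: start from *hakilukub.
  rule 1 (unconditioned shift): hakilukub → hakilukuv
  rule 2 (h-loss): hakilukuv → akilukuv
  rule 3: no change — akilukuv
  rule 4 (vowel merger): akilukuv → akilokov
  rule 5 (palatalisation): akilokov → asilokov
  ⇒ Rabel asilokov

asilokov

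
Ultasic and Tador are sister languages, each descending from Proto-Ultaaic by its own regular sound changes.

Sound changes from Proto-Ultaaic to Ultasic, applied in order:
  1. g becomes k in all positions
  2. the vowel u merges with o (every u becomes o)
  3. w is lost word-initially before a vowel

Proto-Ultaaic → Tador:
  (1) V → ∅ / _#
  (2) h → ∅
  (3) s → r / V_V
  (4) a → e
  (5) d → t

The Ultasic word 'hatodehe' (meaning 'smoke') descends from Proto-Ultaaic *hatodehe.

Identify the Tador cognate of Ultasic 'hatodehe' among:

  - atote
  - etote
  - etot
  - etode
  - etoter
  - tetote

etote

Tador: *hatodehe > hatodeh > atode > etode > etote  (by apocope, h-loss, vowel merger, unconditioned shift)
Among the options, 'etote' alone shows every Tador change applied in order.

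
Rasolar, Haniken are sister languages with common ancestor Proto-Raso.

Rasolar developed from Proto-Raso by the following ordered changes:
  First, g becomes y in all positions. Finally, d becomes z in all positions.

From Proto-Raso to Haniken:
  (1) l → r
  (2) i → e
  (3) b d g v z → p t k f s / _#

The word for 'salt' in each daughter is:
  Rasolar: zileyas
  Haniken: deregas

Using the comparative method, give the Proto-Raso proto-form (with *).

*dilegas

Position 2: Rasolar has i, Haniken has e. Rasolar preserves i here (none of its changes turn any other segment into i), so the proto-segment is *i.
Position 3: Rasolar has l, Haniken has r. Rasolar preserves l here (none of its changes turn any other segment into l), so the proto-segment is *l.
Position 5: Rasolar has y, Haniken has g. Haniken preserves g here (none of its changes turn any other segment into g), so the proto-segment is *g.
This points to *dilegas. Verify forward in each daughter:
Rasolar: start from *dilegas.
  rule 1 (unconditioned shift): dilegas → dileyas
  rule 2 (unconditioned shift): dileyas → zileyas
  ⇒ Rasolar zileyas
Haniken: start from *dilegas.
  rule 1 (unconditioned shift): dilegas → diregas
  rule 2 (vowel merger): diregas → deregas
  rule 3: no change — deregas
  ⇒ Haniken deregas
*dilegas is the unique common source.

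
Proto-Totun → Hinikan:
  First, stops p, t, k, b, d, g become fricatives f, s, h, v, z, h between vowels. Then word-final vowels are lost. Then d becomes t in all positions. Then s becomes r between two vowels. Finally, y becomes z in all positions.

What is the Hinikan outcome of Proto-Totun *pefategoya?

Hinikan: start from *pefategoya.
  rule 1 (intervocalic lenition): pefategoya → pefasehoya
  rule 2 (apocope): pefasehoya → pefasehoy
  rule 3: no change — pefasehoy
  rule 4 (rhotacism): pefasehoy → pefarehoy
  rule 5 (unconditioned shift): pefarehoy → pefarehoz
  ⇒ Hinikan pefarehoz

pefarehoz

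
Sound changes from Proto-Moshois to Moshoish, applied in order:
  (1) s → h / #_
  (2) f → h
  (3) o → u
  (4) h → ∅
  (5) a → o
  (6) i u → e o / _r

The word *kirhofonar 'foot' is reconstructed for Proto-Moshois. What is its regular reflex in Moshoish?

Moshoish: *kirhofonar > kirhohonar > kirhuhunar > kiruunar > kiruunor > keruunor  (by unconditioned shift, vowel merger, h-loss, vowel merger, pre-rhotic lowering)

keruunor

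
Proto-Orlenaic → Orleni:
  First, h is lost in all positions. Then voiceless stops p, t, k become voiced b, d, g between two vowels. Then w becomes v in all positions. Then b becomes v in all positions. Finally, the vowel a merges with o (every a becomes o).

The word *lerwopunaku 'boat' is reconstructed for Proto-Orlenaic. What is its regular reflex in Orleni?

lervovunogu

Orleni: *lerwopunaku
  lerwopunaku (rule 1 does not apply)
  lerwopunaku → lerwobunagu   [intervocalic voicing]
  lerwobunagu → lervobunagu   [unconditioned shift]
  lervobunagu → lervovunagu   [unconditioned shift]
  lervovunagu → lervovunogu   [vowel merger]
  giving Orleni lervovunogu.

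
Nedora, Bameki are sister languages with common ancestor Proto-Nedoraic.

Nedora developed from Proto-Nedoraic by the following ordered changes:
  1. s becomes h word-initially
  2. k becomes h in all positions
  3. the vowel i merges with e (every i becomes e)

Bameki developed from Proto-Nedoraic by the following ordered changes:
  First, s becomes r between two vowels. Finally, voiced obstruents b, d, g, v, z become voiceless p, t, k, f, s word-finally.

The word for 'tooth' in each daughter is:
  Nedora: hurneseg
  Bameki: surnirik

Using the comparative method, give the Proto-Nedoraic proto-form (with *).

Position 7: Nedora has e, Bameki has i. Bameki preserves i here (none of its changes turn any other segment into i), so the proto-segment is *i.
Position 8: Nedora has g, Bameki has k. Nedora preserves g here (none of its changes turn any other segment into g), so the proto-segment is *g.
Continuing position by position gives *surnisig; check it forward:
Nedora: *surnisig
  surnisig → hurnisig   [debuccalisation]
  hurnisig (rule 2 does not apply)
  hurnisig → hurneseg   [vowel merger]
  giving Nedora hurneseg.
Bameki: *surnisig
  surnisig → surnirig   [rhotacism]
  surnirig → surnirik   [final devoicing]
  giving Bameki surnirik.
*surnisig is the unique common source.

*surnisig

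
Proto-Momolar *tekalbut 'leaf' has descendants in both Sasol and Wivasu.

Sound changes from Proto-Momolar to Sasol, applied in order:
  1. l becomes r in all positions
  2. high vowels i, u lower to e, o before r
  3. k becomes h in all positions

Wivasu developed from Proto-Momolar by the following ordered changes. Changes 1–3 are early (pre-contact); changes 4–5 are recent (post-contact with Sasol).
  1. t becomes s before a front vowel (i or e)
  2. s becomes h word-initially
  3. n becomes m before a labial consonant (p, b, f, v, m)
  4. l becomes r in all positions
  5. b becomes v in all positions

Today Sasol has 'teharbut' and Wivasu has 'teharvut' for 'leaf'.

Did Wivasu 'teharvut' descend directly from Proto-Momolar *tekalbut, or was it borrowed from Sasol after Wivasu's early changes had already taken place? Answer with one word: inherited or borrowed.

If inherited, *tekalbut would pass through all of Wivasu's changes:
Wivasu: *tekalbut
  tekalbut → sekalbut   [palatalisation]
  sekalbut → hekalbut   [debuccalisation]
  hekalbut (rule 3 does not apply)
  hekalbut → hekarbut   [unconditioned shift]
  hekarbut → hekarvut   [unconditioned shift]
  giving Wivasu hekarvut.
If borrowed from Sasol 'teharbut' after the early changes, it would undergo only the recent ones:
  rule 4 (unconditioned shift): no change (teharbut)
  rule 5 (unconditioned shift): teharbut → teharvut
  ⇒ as a loan: teharvut
Wivasu 'teharvut' matches the loan outcome 'teharvut', not the inherited 'hekarvut' — it skipped the early Wivasu changes, so it was borrowed from Sasol.

borrowed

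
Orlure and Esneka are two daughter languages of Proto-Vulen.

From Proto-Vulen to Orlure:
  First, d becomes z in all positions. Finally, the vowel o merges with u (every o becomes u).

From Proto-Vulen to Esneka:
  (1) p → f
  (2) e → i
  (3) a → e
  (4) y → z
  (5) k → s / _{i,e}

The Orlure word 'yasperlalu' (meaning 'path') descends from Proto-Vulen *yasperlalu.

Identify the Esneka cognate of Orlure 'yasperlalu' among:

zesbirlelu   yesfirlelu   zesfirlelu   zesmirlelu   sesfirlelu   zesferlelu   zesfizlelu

zesfirlelu

Esneka: *yasperlalu
  yasperlalu → yasferlalu   [unconditioned shift]
  yasferlalu → yasfirlalu   [vowel merger]
  yasfirlalu → yesfirlelu   [vowel merger]
  yesfirlelu → zesfirlelu   [unconditioned shift]
  zesfirlelu (rule 5 does not apply)
  giving Esneka zesfirlelu.
Among the options, 'zesfirlelu' alone shows every Esneka change applied in order.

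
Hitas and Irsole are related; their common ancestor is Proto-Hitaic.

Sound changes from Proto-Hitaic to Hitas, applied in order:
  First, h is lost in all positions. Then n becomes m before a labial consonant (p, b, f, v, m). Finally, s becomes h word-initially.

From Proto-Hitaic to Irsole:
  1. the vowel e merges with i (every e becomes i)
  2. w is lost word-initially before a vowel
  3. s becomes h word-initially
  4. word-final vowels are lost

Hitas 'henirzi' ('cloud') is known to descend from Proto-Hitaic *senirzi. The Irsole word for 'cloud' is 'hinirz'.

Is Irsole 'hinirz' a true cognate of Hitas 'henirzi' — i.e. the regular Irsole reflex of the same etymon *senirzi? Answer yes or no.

yes

Derive the expected Irsole reflex of *senirzi:
Irsole: *senirzi > sinirzi > hinirzi > hinirz  (by vowel merger, debuccalisation, apocope)
Irsole 'hinirz' matches the regular reflex exactly, so the pair is cognate.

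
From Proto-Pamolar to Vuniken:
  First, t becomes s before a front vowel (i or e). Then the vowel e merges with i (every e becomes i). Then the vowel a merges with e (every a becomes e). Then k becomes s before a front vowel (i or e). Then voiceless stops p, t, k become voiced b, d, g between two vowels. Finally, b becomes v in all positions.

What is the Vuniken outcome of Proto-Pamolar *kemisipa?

simisive

Vuniken: *kemisipa > kimisipa > kimisipe > simisipe > simisibe > simisive  (by vowel merger, vowel merger, palatalisation, intervocalic voicing, unconditioned shift)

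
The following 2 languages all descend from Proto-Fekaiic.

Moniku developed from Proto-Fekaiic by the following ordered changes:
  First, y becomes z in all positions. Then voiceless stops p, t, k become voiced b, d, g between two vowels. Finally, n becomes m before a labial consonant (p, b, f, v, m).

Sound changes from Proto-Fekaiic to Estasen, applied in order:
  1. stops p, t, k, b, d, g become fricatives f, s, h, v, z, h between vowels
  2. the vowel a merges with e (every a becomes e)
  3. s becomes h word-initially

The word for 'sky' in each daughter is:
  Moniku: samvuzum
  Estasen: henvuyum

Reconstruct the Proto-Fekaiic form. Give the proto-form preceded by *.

*sanvuyum

Position 2: Moniku has a, Estasen has e. Moniku preserves a here (none of its changes turn any other segment into a), so the proto-segment is *a.
Position 1: Moniku has s, Estasen has h. Moniku preserves s here (none of its changes turn any other segment into s), so the proto-segment is *s.
Verify the candidate proto-form against each daughter:
Moniku: *sanvuyum
  sanvuyum → sanvuzum   [unconditioned shift]
  sanvuzum (rule 2 does not apply)
  sanvuzum → samvuzum   [nasal place assimilation]
  giving Moniku samvuzum.
Estasen: *sanvuyum
  sanvuyum (rule 1 does not apply)
  sanvuyum → senvuyum   [vowel merger]
  senvuyum → henvuyum   [debuccalisation]
  giving Estasen henvuyum.
Only *sanvuyum yields all of Moniku samvuzum, Estasen henvuyum.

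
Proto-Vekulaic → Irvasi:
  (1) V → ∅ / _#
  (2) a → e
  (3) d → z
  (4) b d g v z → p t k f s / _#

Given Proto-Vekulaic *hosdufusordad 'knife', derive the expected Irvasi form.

hoszufusorzes

Irvasi: start from *hosdufusordad.
  rule 1: no change — hosdufusordad
  rule 2 (vowel merger): hosdufusordad → hosdufusorded
  rule 3 (unconditioned shift): hosdufusorded → hoszufusorzez
  rule 4 (final devoicing): hoszufusorzez → hoszufusorzes
  ⇒ Irvasi hoszufusorzes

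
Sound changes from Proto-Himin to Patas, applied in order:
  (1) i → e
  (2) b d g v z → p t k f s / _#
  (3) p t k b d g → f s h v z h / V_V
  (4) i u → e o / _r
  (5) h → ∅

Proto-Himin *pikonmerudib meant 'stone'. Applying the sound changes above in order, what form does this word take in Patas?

peonmeruzep

Patas: *pikonmerudib
  pikonmerudib → pekonmerudeb   [vowel merger]
  pekonmerudeb → pekonmerudep   [final devoicing]
  pekonmerudep → pehonmeruzep   [intervocalic lenition]
  pehonmeruzep (rule 4 does not apply)
  pehonmeruzep → peonmeruzep   [h-loss]
  giving Patas peonmeruzep.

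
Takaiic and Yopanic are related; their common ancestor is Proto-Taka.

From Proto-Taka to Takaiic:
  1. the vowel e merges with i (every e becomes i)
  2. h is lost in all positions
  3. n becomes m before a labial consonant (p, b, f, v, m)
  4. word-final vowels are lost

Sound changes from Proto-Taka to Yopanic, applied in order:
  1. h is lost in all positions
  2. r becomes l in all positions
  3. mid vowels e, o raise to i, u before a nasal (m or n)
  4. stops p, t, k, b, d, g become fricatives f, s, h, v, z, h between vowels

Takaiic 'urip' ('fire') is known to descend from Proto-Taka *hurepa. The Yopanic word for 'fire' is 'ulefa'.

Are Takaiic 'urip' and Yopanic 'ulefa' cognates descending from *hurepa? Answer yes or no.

Derive the expected Yopanic reflex of *hurepa:
Yopanic: *hurepa > urepa > ulepa > ulefa  (by h-loss, unconditioned shift, intervocalic lenition)
Yopanic 'ulefa' matches the regular reflex exactly, so the pair is cognate.

yes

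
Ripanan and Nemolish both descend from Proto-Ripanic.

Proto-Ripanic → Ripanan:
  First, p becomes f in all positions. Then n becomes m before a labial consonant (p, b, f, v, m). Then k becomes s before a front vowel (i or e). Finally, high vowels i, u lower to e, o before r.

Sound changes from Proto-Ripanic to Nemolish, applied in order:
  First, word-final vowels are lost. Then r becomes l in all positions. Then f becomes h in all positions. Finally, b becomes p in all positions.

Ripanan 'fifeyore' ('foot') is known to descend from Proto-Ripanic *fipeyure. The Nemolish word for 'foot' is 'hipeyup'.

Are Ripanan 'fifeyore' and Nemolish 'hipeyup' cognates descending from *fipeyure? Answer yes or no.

no

Derive the expected Nemolish reflex of *fipeyure:
Nemolish: *fipeyure
  fipeyure → fipeyur   [apocope]
  fipeyur → fipeyul   [unconditioned shift]
  fipeyul → hipeyul   [unconditioned shift]
  hipeyul (rule 4 does not apply)
  giving Nemolish hipeyul.
The regular Nemolish reflex would be 'hipeyul', but the attested form is 'hipeyup'. The correspondence is irregular, so they are not cognates (the Nemolish form has a different source).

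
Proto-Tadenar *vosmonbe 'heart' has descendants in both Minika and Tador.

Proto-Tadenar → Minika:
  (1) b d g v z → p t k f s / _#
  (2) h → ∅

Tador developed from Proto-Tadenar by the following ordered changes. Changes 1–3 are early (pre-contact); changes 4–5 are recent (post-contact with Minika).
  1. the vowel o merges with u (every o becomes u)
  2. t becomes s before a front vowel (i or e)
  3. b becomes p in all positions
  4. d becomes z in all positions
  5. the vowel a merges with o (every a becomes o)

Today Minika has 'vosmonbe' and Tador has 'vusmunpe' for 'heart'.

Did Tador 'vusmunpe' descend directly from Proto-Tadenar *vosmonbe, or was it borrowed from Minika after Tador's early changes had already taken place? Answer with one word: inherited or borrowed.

inherited

If inherited, *vosmonbe would pass through all of Tador's changes:
Tador: *vosmonbe > vusmunbe > vusmunpe  (by vowel merger, unconditioned shift)
If borrowed from Minika 'vosmonbe' after the early changes, it would undergo only the recent ones:
  rule 4 (unconditioned shift): no change (vosmonbe)
  rule 5 (vowel merger): no change (vosmonbe)
  ⇒ as a loan: vosmonbe
Tador 'vusmunpe' matches the inherited outcome exactly, so it is an inherited cognate, not a loan.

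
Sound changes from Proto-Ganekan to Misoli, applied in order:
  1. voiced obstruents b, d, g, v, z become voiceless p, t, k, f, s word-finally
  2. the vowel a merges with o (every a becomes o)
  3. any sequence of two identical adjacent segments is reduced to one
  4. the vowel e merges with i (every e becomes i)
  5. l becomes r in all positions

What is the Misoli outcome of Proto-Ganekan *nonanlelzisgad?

nononrirzisgot

Misoli: *nonanlelzisgad
  nonanlelzisgad → nonanlelzisgat   [final devoicing]
  nonanlelzisgat → nononlelzisgot   [vowel merger]
  nononlelzisgot (rule 3 does not apply)
  nononlelzisgot → nononlilzisgot   [vowel merger]
  nononlilzisgot → nononrirzisgot   [unconditioned shift]
  giving Misoli nononrirzisgot.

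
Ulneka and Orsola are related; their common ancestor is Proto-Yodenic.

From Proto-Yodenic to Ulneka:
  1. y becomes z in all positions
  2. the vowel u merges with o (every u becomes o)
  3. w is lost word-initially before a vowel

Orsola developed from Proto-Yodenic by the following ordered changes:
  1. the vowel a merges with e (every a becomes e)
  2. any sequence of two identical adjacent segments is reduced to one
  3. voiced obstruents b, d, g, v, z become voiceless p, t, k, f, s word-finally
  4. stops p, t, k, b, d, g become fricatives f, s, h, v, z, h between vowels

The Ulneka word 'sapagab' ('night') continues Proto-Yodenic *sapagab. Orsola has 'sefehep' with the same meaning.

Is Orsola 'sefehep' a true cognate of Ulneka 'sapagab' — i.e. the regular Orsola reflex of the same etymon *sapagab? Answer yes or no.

Derive the expected Orsola reflex of *sapagab:
Orsola: start from *sapagab.
  rule 1 (vowel merger): sapagab → sepegeb
  rule 2: no change — sepegeb
  rule 3 (final devoicing): sepegeb → sepegep
  rule 4 (intervocalic lenition): sepegep → sefehep
  ⇒ Orsola sefehep
Orsola 'sefehep' matches the regular reflex exactly, so the pair is cognate.

yes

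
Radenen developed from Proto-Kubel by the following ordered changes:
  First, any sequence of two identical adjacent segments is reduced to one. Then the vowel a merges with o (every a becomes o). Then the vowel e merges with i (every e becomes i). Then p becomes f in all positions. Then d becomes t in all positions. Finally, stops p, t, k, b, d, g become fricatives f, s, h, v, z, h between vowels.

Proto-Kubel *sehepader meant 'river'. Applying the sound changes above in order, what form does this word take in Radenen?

Radenen: start from *sehepader.
  rule 1: no change — sehepader
  rule 2 (vowel merger): sehepader → sehepoder
  rule 3 (vowel merger): sehepoder → sihipodir
  rule 4 (unconditioned shift): sihipodir → sihifodir
  rule 5 (unconditioned shift): sihifodir → sihifotir
  rule 6 (intervocalic lenition): sihifotir → sihifosir
  ⇒ Radenen sihifosir

sihifosir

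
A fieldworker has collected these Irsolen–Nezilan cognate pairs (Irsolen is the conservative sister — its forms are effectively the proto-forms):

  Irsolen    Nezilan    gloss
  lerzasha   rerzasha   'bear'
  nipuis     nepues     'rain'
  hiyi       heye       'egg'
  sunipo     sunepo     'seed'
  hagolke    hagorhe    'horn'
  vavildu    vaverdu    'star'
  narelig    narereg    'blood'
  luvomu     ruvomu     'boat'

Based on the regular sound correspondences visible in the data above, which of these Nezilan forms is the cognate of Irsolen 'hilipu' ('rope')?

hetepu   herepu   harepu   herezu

herepu

hiyi ~ heye, vavildu ~ vaverdu — Irsolen i corresponds to Nezilan e after a consonant, before a consonant other than r, m, n, p, b, f, v.
narelig ~ narereg — Irsolen l corresponds to Nezilan r between vowels (before a front vowel).
nipuis ~ nepues, sunipo ~ sunepo — Irsolen i corresponds to Nezilan e after a consonant, before a labial obstruent.
Applying these to Irsolen 'hilipu':
  hilipu → helipu   (i→e after a consonant, before a consonant other than r, m, n, p, b, f, v)
  helipu → heripu   (l→r between vowels (before a front vowel))
  heripu → herepu   (i→e after a consonant, before a labial obstruent)
So the Nezilan cognate is 'herepu'.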